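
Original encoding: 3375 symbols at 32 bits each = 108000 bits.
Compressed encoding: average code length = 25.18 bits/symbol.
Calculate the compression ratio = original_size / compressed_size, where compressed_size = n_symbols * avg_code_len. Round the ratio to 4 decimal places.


original_size = n_symbols * orig_bits = 3375 * 32 = 108000 bits
compressed_size = n_symbols * avg_code_len = 3375 * 25.18 = 84982.5 bits
ratio = original_size / compressed_size = 108000 / 84982.5 = 1.2708

Compression ratio = 1.2708


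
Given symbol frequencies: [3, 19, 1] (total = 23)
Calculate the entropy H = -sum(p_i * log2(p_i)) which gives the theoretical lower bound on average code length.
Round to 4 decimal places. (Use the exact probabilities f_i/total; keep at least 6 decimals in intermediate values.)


Per-symbol terms -p_i * log2(p_i) with p_i = f_i/23:
  p = 3/23 = 0.130435: log2(p) = -2.938599, -p*log2(p) = 0.383296
  p = 19/23 = 0.826087: log2(p) = -0.275634, -p*log2(p) = 0.227698
  p = 1/23 = 0.043478: log2(p) = -4.523562, -p*log2(p) = 0.196677
H = 0.383296 + 0.227698 + 0.196677 = 0.807671

H = 0.8077 bits/symbol


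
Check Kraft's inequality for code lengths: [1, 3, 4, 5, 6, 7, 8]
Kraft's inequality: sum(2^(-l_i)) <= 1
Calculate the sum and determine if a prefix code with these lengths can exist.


Sum = 2^(-1) + 2^(-3) + 2^(-4) + 2^(-5) + 2^(-6) + 2^(-7) + 2^(-8)
    = 0.5 + 0.125 + 0.0625 + 0.03125 + 0.015625 + 0.0078125 + 0.00390625
    = 191/256 = 0.74609375
Since 0.74609375 <= 1, Kraft's inequality IS satisfied.
A prefix code with these lengths CAN exist.

Kraft sum = 0.74609375. Satisfied.


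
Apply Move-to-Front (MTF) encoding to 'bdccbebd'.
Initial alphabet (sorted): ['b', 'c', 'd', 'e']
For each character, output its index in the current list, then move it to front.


MTF encoding:
'b': index 0 in ['b', 'c', 'd', 'e'] -> ['b', 'c', 'd', 'e']
'd': index 2 in ['b', 'c', 'd', 'e'] -> ['d', 'b', 'c', 'e']
'c': index 2 in ['d', 'b', 'c', 'e'] -> ['c', 'd', 'b', 'e']
'c': index 0 in ['c', 'd', 'b', 'e'] -> ['c', 'd', 'b', 'e']
'b': index 2 in ['c', 'd', 'b', 'e'] -> ['b', 'c', 'd', 'e']
'e': index 3 in ['b', 'c', 'd', 'e'] -> ['e', 'b', 'c', 'd']
'b': index 1 in ['e', 'b', 'c', 'd'] -> ['b', 'e', 'c', 'd']
'd': index 3 in ['b', 'e', 'c', 'd'] -> ['d', 'b', 'e', 'c']


Output: [0, 2, 2, 0, 2, 3, 1, 3]


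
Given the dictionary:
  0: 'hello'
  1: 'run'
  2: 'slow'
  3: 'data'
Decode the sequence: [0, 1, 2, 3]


Look up each index in the dictionary:
  0 -> 'hello'
  1 -> 'run'
  2 -> 'slow'
  3 -> 'data'

Decoded: "hello run slow data"


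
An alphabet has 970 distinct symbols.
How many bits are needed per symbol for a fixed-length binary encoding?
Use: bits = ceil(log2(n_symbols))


log2(970) = 9.9218
Bracket: 2^9 = 512 < 970 <= 2^10 = 1024
So ceil(log2(970)) = 10

bits = ceil(log2(970)) = ceil(9.9218) = 10 bits


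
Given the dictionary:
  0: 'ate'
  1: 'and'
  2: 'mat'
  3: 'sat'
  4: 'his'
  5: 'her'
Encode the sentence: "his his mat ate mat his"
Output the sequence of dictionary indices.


Look up each word in the dictionary:
  'his' -> 4
  'his' -> 4
  'mat' -> 2
  'ate' -> 0
  'mat' -> 2
  'his' -> 4

Encoded: [4, 4, 2, 0, 2, 4]


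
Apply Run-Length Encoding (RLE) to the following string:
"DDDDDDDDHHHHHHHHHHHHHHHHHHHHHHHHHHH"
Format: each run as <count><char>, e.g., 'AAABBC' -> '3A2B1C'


Scanning runs left to right:
  i=0: run of 'D' x 8 -> '8D'
  i=8: run of 'H' x 27 -> '27H'

RLE = 8D27H


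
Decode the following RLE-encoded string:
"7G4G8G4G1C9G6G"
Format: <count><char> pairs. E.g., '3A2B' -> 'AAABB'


Expanding each <count><char> pair:
  7G -> 'GGGGGGG'
  4G -> 'GGGG'
  8G -> 'GGGGGGGG'
  4G -> 'GGGG'
  1C -> 'C'
  9G -> 'GGGGGGGGG'
  6G -> 'GGGGGG'

Decoded = GGGGGGGGGGGGGGGGGGGGGGGCGGGGGGGGGGGGGGG


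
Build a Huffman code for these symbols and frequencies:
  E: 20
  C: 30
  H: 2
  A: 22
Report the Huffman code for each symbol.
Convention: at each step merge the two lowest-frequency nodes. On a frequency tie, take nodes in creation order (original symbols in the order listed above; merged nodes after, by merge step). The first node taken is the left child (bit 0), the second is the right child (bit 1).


Huffman tree construction:
Step 1: Merge H(2) + E(20) = 22
Step 2: Merge A(22) + (H+E)(22) = 44
Step 3: Merge C(30) + (A+(H+E))(44) = 74
Read each symbol's code off the tree from the root (left child = 0, right child = 1).

Codes:
  E: 111 (length 3)
  C: 0 (length 1)
  H: 110 (length 3)
  A: 10 (length 2)
Average code length: 140/74 = 1.8919 bits/symbol


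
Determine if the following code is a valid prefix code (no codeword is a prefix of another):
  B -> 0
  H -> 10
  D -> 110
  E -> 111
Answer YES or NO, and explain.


Checking each pair (does one codeword prefix another?):
  B='0' vs H='10': no prefix
  B='0' vs D='110': no prefix
  B='0' vs E='111': no prefix
  H='10' vs B='0': no prefix
  H='10' vs D='110': no prefix
  H='10' vs E='111': no prefix
  D='110' vs B='0': no prefix
  D='110' vs H='10': no prefix
  D='110' vs E='111': no prefix
  E='111' vs B='0': no prefix
  E='111' vs H='10': no prefix
  E='111' vs D='110': no prefix
No violation found over all pairs.

YES -- this is a valid prefix code. No codeword is a prefix of any other codeword.


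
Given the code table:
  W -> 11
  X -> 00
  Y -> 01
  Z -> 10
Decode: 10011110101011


Decoding:
10 -> Z
01 -> Y
11 -> W
10 -> Z
10 -> Z
10 -> Z
11 -> W


Result: ZYWZZZW


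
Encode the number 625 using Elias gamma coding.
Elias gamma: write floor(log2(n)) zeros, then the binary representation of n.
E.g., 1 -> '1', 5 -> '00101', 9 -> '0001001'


num_bits = floor(log2(625)) + 1 = 10
leading_zeros = num_bits - 1 = 9
binary(625) = 1001110001

Elias gamma(625) = '000000000' + '1001110001' = 0000000001001110001 (19 bits)


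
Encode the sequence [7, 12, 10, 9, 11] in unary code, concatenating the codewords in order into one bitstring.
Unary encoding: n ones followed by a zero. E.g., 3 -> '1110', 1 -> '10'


Encode each number as n ones followed by a terminating 0:
  7 -> 11111110 (8 bits)
  12 -> 1111111111110 (13 bits)
  10 -> 11111111110 (11 bits)
  9 -> 1111111110 (10 bits)
  11 -> 111111111110 (12 bits)
Total length = 8 + 13 + 11 + 10 + 12 = 54 bits.

Unary([7, 12, 10, 9, 11]) = 111111101111111111110111111111101111111110111111111110 (54 bits)


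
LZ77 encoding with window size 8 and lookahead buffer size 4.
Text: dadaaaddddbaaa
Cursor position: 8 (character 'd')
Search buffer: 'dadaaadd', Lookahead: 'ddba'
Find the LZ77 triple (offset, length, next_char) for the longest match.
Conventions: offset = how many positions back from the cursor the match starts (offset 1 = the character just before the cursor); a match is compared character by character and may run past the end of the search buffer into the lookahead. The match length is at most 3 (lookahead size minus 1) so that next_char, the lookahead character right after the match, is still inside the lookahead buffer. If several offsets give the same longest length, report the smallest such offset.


Try each offset into the search buffer:
  offset=1 (pos 7, char 'd'): match length 2
  offset=2 (pos 6, char 'd'): match length 2
  offset=3 (pos 5, char 'a'): match length 0
  offset=4 (pos 4, char 'a'): match length 0
  offset=5 (pos 3, char 'a'): match length 0
  offset=6 (pos 2, char 'd'): match length 1
  offset=7 (pos 1, char 'a'): match length 0
  offset=8 (pos 0, char 'd'): match length 1
Longest match has length 2, found at offsets 1, 2; take the smallest, offset 1.
next_char = character at position 8 + 2 = 10 -> 'b'

Best match: offset=1, length=2 (matching 'dd' starting at position 7)
LZ77 triple: (1, 2, 'b')


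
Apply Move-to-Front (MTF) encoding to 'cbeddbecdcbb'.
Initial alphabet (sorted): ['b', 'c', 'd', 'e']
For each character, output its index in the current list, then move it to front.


MTF encoding:
'c': index 1 in ['b', 'c', 'd', 'e'] -> ['c', 'b', 'd', 'e']
'b': index 1 in ['c', 'b', 'd', 'e'] -> ['b', 'c', 'd', 'e']
'e': index 3 in ['b', 'c', 'd', 'e'] -> ['e', 'b', 'c', 'd']
'd': index 3 in ['e', 'b', 'c', 'd'] -> ['d', 'e', 'b', 'c']
'd': index 0 in ['d', 'e', 'b', 'c'] -> ['d', 'e', 'b', 'c']
'b': index 2 in ['d', 'e', 'b', 'c'] -> ['b', 'd', 'e', 'c']
'e': index 2 in ['b', 'd', 'e', 'c'] -> ['e', 'b', 'd', 'c']
'c': index 3 in ['e', 'b', 'd', 'c'] -> ['c', 'e', 'b', 'd']
'd': index 3 in ['c', 'e', 'b', 'd'] -> ['d', 'c', 'e', 'b']
'c': index 1 in ['d', 'c', 'e', 'b'] -> ['c', 'd', 'e', 'b']
'b': index 3 in ['c', 'd', 'e', 'b'] -> ['b', 'c', 'd', 'e']
'b': index 0 in ['b', 'c', 'd', 'e'] -> ['b', 'c', 'd', 'e']


Output: [1, 1, 3, 3, 0, 2, 2, 3, 3, 1, 3, 0]


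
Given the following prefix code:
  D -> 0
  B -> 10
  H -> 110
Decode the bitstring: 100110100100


Decoding step by step:
Bits 10 -> B
Bits 0 -> D
Bits 110 -> H
Bits 10 -> B
Bits 0 -> D
Bits 10 -> B
Bits 0 -> D


Decoded message: BDHBDBD


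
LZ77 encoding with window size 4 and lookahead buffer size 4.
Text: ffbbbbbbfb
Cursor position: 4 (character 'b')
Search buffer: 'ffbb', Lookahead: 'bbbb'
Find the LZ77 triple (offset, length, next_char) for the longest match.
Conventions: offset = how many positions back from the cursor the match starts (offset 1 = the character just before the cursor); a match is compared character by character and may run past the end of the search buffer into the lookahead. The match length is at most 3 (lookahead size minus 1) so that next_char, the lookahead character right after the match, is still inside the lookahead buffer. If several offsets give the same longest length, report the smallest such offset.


Try each offset into the search buffer:
  offset=1 (pos 3, char 'b'): match length 3
  offset=2 (pos 2, char 'b'): match length 3
  offset=3 (pos 1, char 'f'): match length 0
  offset=4 (pos 0, char 'f'): match length 0
Longest match has length 3, found at offsets 1, 2; take the smallest, offset 1.
next_char = character at position 4 + 3 = 7 -> 'b'

Best match: offset=1, length=3 (matching 'bbb' starting at position 3)
LZ77 triple: (1, 3, 'b')


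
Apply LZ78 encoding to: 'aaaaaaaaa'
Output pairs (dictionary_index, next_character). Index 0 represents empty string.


LZ78 encoding steps:
Dictionary: {0: ''}
Step 1: w='' (idx 0), next='a' -> output (0, 'a'), add 'a' as idx 1
Step 2: w='a' (idx 1), next='a' -> output (1, 'a'), add 'aa' as idx 2
Step 3: w='aa' (idx 2), next='a' -> output (2, 'a'), add 'aaa' as idx 3
Step 4: w='aaa' (idx 3), end of input -> output (3, '')


Encoded: [(0, 'a'), (1, 'a'), (2, 'a'), (3, '')]


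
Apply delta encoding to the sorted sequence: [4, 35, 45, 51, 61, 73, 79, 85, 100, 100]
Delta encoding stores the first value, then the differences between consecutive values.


First value: 4
Deltas:
  35 - 4 = 31
  45 - 35 = 10
  51 - 45 = 6
  61 - 51 = 10
  73 - 61 = 12
  79 - 73 = 6
  85 - 79 = 6
  100 - 85 = 15
  100 - 100 = 0


Delta encoded: [4, 31, 10, 6, 10, 12, 6, 6, 15, 0]


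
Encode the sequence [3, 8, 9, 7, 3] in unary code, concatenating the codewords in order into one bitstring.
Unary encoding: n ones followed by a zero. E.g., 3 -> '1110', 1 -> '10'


Encode each number as n ones followed by a terminating 0:
  3 -> 1110 (4 bits)
  8 -> 111111110 (9 bits)
  9 -> 1111111110 (10 bits)
  7 -> 11111110 (8 bits)
  3 -> 1110 (4 bits)
Total length = 4 + 9 + 10 + 8 + 4 = 35 bits.

Unary([3, 8, 9, 7, 3]) = 11101111111101111111110111111101110 (35 bits)


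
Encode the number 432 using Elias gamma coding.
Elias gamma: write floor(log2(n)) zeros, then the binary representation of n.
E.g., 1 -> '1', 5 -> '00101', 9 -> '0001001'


num_bits = floor(log2(432)) + 1 = 9
leading_zeros = num_bits - 1 = 8
binary(432) = 110110000

Elias gamma(432) = '00000000' + '110110000' = 00000000110110000 (17 bits)


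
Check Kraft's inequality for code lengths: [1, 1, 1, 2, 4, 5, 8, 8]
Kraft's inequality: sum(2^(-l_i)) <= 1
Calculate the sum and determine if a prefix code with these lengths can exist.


Sum = 2^(-1) + 2^(-1) + 2^(-1) + 2^(-2) + 2^(-4) + 2^(-5) + 2^(-8) + 2^(-8)
    = 0.5 + 0.5 + 0.5 + 0.25 + 0.0625 + 0.03125 + 0.00390625 + 0.00390625
    = 474/256 = 1.8515625
Since 1.8515625 > 1, Kraft's inequality is NOT satisfied.
A prefix code with these lengths CANNOT exist.

Kraft sum = 1.8515625. Not satisfied.


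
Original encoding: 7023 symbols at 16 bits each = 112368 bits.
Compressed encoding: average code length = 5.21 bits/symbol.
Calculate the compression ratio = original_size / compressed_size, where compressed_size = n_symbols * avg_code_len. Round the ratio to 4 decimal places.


original_size = n_symbols * orig_bits = 7023 * 16 = 112368 bits
compressed_size = n_symbols * avg_code_len = 7023 * 5.21 = 36589.83 bits
ratio = original_size / compressed_size = 112368 / 36589.83 = 3.071

Compression ratio = 3.071


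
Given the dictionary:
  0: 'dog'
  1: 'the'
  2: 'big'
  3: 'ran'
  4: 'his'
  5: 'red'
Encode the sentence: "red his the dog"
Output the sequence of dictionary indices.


Look up each word in the dictionary:
  'red' -> 5
  'his' -> 4
  'the' -> 1
  'dog' -> 0

Encoded: [5, 4, 1, 0]


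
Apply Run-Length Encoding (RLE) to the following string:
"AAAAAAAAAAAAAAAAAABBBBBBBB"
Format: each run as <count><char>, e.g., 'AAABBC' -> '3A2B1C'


Scanning runs left to right:
  i=0: run of 'A' x 18 -> '18A'
  i=18: run of 'B' x 8 -> '8B'

RLE = 18A8B


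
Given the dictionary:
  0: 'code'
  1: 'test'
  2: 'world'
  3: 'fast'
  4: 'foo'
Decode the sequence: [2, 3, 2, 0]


Look up each index in the dictionary:
  2 -> 'world'
  3 -> 'fast'
  2 -> 'world'
  0 -> 'code'

Decoded: "world fast world code"


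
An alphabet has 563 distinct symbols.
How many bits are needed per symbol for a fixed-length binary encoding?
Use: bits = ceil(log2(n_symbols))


log2(563) = 9.137
Bracket: 2^9 = 512 < 563 <= 2^10 = 1024
So ceil(log2(563)) = 10

bits = ceil(log2(563)) = ceil(9.137) = 10 bits


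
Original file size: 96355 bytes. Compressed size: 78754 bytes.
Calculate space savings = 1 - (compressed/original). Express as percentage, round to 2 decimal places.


ratio = compressed/original = 78754/96355 = 0.817332
savings = 1 - ratio = 1 - 0.817332 = 0.182668
as a percentage: 0.182668 * 100 = 18.27%

Space savings = 1 - 78754/96355 = 18.27%


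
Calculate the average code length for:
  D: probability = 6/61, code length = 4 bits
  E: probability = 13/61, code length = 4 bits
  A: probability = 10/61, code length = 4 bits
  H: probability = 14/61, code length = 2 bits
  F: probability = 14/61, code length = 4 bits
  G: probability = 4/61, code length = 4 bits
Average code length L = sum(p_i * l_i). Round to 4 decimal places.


Weighted contributions p_i * l_i:
  D: (6/61) * 4 = 24/61
  E: (13/61) * 4 = 52/61
  A: (10/61) * 4 = 40/61
  H: (14/61) * 2 = 28/61
  F: (14/61) * 4 = 56/61
  G: (4/61) * 4 = 16/61
Sum = (24 + 52 + 40 + 28 + 56 + 16)/61 = 216/61

L = 216/61 = 3.5410 bits/symbol


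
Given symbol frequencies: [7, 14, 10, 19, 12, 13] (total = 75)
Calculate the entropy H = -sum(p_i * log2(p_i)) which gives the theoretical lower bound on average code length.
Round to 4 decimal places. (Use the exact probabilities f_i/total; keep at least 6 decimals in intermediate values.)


Per-symbol terms -p_i * log2(p_i) with p_i = f_i/75:
  p = 7/75 = 0.093333: log2(p) = -3.421464, -p*log2(p) = 0.319337
  p = 14/75 = 0.186667: log2(p) = -2.421464, -p*log2(p) = 0.452007
  p = 10/75 = 0.133333: log2(p) = -2.906891, -p*log2(p) = 0.387585
  p = 19/75 = 0.253333: log2(p) = -1.980891, -p*log2(p) = 0.501826
  p = 12/75 = 0.160000: log2(p) = -2.643856, -p*log2(p) = 0.423017
  p = 13/75 = 0.173333: log2(p) = -2.528379, -p*log2(p) = 0.438252
H = 0.319337 + 0.452007 + 0.387585 + 0.501826 + 0.423017 + 0.438252 = 2.522024

H = 2.522 bits/symbol


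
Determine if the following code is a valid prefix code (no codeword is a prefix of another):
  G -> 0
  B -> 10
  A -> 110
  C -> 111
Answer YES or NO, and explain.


Checking each pair (does one codeword prefix another?):
  G='0' vs B='10': no prefix
  G='0' vs A='110': no prefix
  G='0' vs C='111': no prefix
  B='10' vs G='0': no prefix
  B='10' vs A='110': no prefix
  B='10' vs C='111': no prefix
  A='110' vs G='0': no prefix
  A='110' vs B='10': no prefix
  A='110' vs C='111': no prefix
  C='111' vs G='0': no prefix
  C='111' vs B='10': no prefix
  C='111' vs A='110': no prefix
No violation found over all pairs.

YES -- this is a valid prefix code. No codeword is a prefix of any other codeword.


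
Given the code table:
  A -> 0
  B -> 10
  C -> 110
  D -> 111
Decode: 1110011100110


Decoding:
111 -> D
0 -> A
0 -> A
111 -> D
0 -> A
0 -> A
110 -> C


Result: DAADAAC


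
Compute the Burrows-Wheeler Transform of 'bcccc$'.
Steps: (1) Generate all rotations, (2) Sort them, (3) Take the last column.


Rotations (sorted):
  0: $bcccc -> last char: c
  1: bcccc$ -> last char: $
  2: c$bccc -> last char: c
  3: cc$bcc -> last char: c
  4: ccc$bc -> last char: c
  5: cccc$b -> last char: b


BWT = c$cccb


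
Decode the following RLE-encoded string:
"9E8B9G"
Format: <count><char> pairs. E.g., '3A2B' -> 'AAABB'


Expanding each <count><char> pair:
  9E -> 'EEEEEEEEE'
  8B -> 'BBBBBBBB'
  9G -> 'GGGGGGGGG'

Decoded = EEEEEEEEEBBBBBBBBGGGGGGGGG


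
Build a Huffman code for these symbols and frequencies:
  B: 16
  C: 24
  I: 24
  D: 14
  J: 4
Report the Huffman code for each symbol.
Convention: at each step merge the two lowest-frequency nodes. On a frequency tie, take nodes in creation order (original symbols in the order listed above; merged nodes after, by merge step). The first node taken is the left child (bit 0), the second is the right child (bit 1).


Huffman tree construction:
Step 1: Merge J(4) + D(14) = 18
Step 2: Merge B(16) + (J+D)(18) = 34
Step 3: Merge C(24) + I(24) = 48
Step 4: Merge (B+(J+D))(34) + (C+I)(48) = 82
Read each symbol's code off the tree from the root (left child = 0, right child = 1).

Codes:
  B: 00 (length 2)
  C: 10 (length 2)
  I: 11 (length 2)
  D: 011 (length 3)
  J: 010 (length 3)
Average code length: 182/82 = 2.2195 bits/symbol


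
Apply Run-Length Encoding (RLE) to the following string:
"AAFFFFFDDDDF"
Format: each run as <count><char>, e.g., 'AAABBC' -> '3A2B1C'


Scanning runs left to right:
  i=0: run of 'A' x 2 -> '2A'
  i=2: run of 'F' x 5 -> '5F'
  i=7: run of 'D' x 4 -> '4D'
  i=11: run of 'F' x 1 -> '1F'

RLE = 2A5F4D1F


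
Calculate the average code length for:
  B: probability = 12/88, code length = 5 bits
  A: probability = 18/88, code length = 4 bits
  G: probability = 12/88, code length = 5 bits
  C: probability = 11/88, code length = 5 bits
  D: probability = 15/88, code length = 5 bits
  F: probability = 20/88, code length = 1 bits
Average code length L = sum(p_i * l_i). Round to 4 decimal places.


Weighted contributions p_i * l_i:
  B: (12/88) * 5 = 60/88
  A: (18/88) * 4 = 72/88
  G: (12/88) * 5 = 60/88
  C: (11/88) * 5 = 55/88
  D: (15/88) * 5 = 75/88
  F: (20/88) * 1 = 20/88
Sum = (60 + 72 + 60 + 55 + 75 + 20)/88 = 342/88

L = 342/88 = 3.8864 bits/symbol


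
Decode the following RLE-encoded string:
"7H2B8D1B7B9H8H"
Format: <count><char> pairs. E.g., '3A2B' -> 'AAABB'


Expanding each <count><char> pair:
  7H -> 'HHHHHHH'
  2B -> 'BB'
  8D -> 'DDDDDDDD'
  1B -> 'B'
  7B -> 'BBBBBBB'
  9H -> 'HHHHHHHHH'
  8H -> 'HHHHHHHH'

Decoded = HHHHHHHBBDDDDDDDDBBBBBBBBHHHHHHHHHHHHHHHHH


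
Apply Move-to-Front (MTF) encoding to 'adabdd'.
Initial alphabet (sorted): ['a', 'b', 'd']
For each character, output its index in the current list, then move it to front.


MTF encoding:
'a': index 0 in ['a', 'b', 'd'] -> ['a', 'b', 'd']
'd': index 2 in ['a', 'b', 'd'] -> ['d', 'a', 'b']
'a': index 1 in ['d', 'a', 'b'] -> ['a', 'd', 'b']
'b': index 2 in ['a', 'd', 'b'] -> ['b', 'a', 'd']
'd': index 2 in ['b', 'a', 'd'] -> ['d', 'b', 'a']
'd': index 0 in ['d', 'b', 'a'] -> ['d', 'b', 'a']


Output: [0, 2, 1, 2, 2, 0]


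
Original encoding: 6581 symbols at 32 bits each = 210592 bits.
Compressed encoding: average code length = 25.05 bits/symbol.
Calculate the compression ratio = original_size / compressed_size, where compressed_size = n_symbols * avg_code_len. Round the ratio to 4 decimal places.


original_size = n_symbols * orig_bits = 6581 * 32 = 210592 bits
compressed_size = n_symbols * avg_code_len = 6581 * 25.05 = 164854.05 bits
ratio = original_size / compressed_size = 210592 / 164854.05 = 1.2774

Compression ratio = 1.2774


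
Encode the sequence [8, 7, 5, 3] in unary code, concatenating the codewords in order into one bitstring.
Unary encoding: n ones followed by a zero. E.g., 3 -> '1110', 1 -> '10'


Encode each number as n ones followed by a terminating 0:
  8 -> 111111110 (9 bits)
  7 -> 11111110 (8 bits)
  5 -> 111110 (6 bits)
  3 -> 1110 (4 bits)
Total length = 9 + 8 + 6 + 4 = 27 bits.

Unary([8, 7, 5, 3]) = 111111110111111101111101110 (27 bits)


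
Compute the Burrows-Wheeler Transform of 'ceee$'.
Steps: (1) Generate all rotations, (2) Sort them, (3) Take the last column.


Rotations (sorted):
  0: $ceee -> last char: e
  1: ceee$ -> last char: $
  2: e$cee -> last char: e
  3: ee$ce -> last char: e
  4: eee$c -> last char: c


BWT = e$eec


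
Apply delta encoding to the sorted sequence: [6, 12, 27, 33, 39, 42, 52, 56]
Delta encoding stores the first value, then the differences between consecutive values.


First value: 6
Deltas:
  12 - 6 = 6
  27 - 12 = 15
  33 - 27 = 6
  39 - 33 = 6
  42 - 39 = 3
  52 - 42 = 10
  56 - 52 = 4


Delta encoded: [6, 6, 15, 6, 6, 3, 10, 4]


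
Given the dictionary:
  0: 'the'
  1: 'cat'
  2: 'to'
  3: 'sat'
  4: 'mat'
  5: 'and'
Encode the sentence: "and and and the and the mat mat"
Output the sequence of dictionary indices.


Look up each word in the dictionary:
  'and' -> 5
  'and' -> 5
  'and' -> 5
  'the' -> 0
  'and' -> 5
  'the' -> 0
  'mat' -> 4
  'mat' -> 4

Encoded: [5, 5, 5, 0, 5, 0, 4, 4]


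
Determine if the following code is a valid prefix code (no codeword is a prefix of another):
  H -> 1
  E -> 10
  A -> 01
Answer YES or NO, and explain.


Checking each pair (does one codeword prefix another?):
  H='1' vs E='10': prefix -- VIOLATION

NO -- this is NOT a valid prefix code. H (1) is a prefix of E (10).


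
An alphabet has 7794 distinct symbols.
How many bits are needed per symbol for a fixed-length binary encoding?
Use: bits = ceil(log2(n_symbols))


log2(7794) = 12.9281
Bracket: 2^12 = 4096 < 7794 <= 2^13 = 8192
So ceil(log2(7794)) = 13

bits = ceil(log2(7794)) = ceil(12.9281) = 13 bits


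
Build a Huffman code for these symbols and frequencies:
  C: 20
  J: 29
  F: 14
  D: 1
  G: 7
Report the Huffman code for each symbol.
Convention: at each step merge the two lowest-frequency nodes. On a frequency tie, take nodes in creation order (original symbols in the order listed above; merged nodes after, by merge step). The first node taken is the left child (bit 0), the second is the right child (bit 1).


Huffman tree construction:
Step 1: Merge D(1) + G(7) = 8
Step 2: Merge (D+G)(8) + F(14) = 22
Step 3: Merge C(20) + ((D+G)+F)(22) = 42
Step 4: Merge J(29) + (C+((D+G)+F))(42) = 71
Read each symbol's code off the tree from the root (left child = 0, right child = 1).

Codes:
  C: 10 (length 2)
  J: 0 (length 1)
  F: 111 (length 3)
  D: 1100 (length 4)
  G: 1101 (length 4)
Average code length: 143/71 = 2.0141 bits/symbol


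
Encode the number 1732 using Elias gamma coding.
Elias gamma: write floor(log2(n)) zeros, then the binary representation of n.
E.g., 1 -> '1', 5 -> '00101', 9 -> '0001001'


num_bits = floor(log2(1732)) + 1 = 11
leading_zeros = num_bits - 1 = 10
binary(1732) = 11011000100

Elias gamma(1732) = '0000000000' + '11011000100' = 000000000011011000100 (21 bits)


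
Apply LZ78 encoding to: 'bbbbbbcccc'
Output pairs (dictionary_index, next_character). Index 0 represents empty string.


LZ78 encoding steps:
Dictionary: {0: ''}
Step 1: w='' (idx 0), next='b' -> output (0, 'b'), add 'b' as idx 1
Step 2: w='b' (idx 1), next='b' -> output (1, 'b'), add 'bb' as idx 2
Step 3: w='bb' (idx 2), next='b' -> output (2, 'b'), add 'bbb' as idx 3
Step 4: w='' (idx 0), next='c' -> output (0, 'c'), add 'c' as idx 4
Step 5: w='c' (idx 4), next='c' -> output (4, 'c'), add 'cc' as idx 5
Step 6: w='c' (idx 4), end of input -> output (4, '')


Encoded: [(0, 'b'), (1, 'b'), (2, 'b'), (0, 'c'), (4, 'c'), (4, '')]


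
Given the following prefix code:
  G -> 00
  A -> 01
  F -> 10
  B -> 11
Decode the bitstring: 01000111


Decoding step by step:
Bits 01 -> A
Bits 00 -> G
Bits 01 -> A
Bits 11 -> B


Decoded message: AGAB


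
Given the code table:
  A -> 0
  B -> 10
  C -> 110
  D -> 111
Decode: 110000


Decoding:
110 -> C
0 -> A
0 -> A
0 -> A


Result: CAAA


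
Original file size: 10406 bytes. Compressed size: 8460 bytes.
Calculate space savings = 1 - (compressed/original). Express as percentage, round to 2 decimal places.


ratio = compressed/original = 8460/10406 = 0.812993
savings = 1 - ratio = 1 - 0.812993 = 0.187007
as a percentage: 0.187007 * 100 = 18.7%

Space savings = 1 - 8460/10406 = 18.7%


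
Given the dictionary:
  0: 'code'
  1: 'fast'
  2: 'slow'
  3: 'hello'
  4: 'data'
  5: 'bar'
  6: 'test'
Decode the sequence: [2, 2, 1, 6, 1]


Look up each index in the dictionary:
  2 -> 'slow'
  2 -> 'slow'
  1 -> 'fast'
  6 -> 'test'
  1 -> 'fast'

Decoded: "slow slow fast test fast"


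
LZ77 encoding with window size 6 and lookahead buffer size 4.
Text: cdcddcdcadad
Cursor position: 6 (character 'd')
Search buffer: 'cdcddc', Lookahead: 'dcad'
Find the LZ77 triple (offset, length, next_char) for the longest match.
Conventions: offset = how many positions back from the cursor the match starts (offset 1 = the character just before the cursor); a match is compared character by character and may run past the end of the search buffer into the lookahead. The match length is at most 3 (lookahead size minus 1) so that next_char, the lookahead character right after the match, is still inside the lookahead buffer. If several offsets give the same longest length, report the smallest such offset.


Try each offset into the search buffer:
  offset=1 (pos 5, char 'c'): match length 0
  offset=2 (pos 4, char 'd'): match length 2
  offset=3 (pos 3, char 'd'): match length 1
  offset=4 (pos 2, char 'c'): match length 0
  offset=5 (pos 1, char 'd'): match length 2
  offset=6 (pos 0, char 'c'): match length 0
Longest match has length 2, found at offsets 2, 5; take the smallest, offset 2.
next_char = character at position 6 + 2 = 8 -> 'a'

Best match: offset=2, length=2 (matching 'dc' starting at position 4)
LZ77 triple: (2, 2, 'a')


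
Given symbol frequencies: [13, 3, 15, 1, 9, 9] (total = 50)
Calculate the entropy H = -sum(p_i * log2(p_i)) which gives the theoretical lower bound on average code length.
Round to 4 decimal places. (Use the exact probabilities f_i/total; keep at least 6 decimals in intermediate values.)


Per-symbol terms -p_i * log2(p_i) with p_i = f_i/50:
  p = 13/50 = 0.260000: log2(p) = -1.943416, -p*log2(p) = 0.505288
  p = 3/50 = 0.060000: log2(p) = -4.058894, -p*log2(p) = 0.243534
  p = 15/50 = 0.300000: log2(p) = -1.736966, -p*log2(p) = 0.521090
  p = 1/50 = 0.020000: log2(p) = -5.643856, -p*log2(p) = 0.112877
  p = 9/50 = 0.180000: log2(p) = -2.473931, -p*log2(p) = 0.445308
  p = 9/50 = 0.180000: log2(p) = -2.473931, -p*log2(p) = 0.445308
H = 0.505288 + 0.243534 + 0.521090 + 0.112877 + 0.445308 + 0.445308 = 2.273405

H = 2.2734 bits/symbol


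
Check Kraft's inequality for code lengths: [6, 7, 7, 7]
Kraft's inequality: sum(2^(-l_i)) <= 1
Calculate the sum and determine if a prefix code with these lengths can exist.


Sum = 2^(-6) + 2^(-7) + 2^(-7) + 2^(-7)
    = 0.015625 + 0.0078125 + 0.0078125 + 0.0078125
    = 5/128 = 0.0390625
Since 0.0390625 <= 1, Kraft's inequality IS satisfied.
A prefix code with these lengths CAN exist.

Kraft sum = 0.0390625. Satisfied.


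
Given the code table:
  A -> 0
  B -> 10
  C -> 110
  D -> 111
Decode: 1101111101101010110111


Decoding:
110 -> C
111 -> D
110 -> C
110 -> C
10 -> B
10 -> B
110 -> C
111 -> D


Result: CDCCBBCD


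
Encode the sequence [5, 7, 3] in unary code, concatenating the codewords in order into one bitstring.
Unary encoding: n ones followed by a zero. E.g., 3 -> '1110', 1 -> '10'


Encode each number as n ones followed by a terminating 0:
  5 -> 111110 (6 bits)
  7 -> 11111110 (8 bits)
  3 -> 1110 (4 bits)
Total length = 6 + 8 + 4 = 18 bits.

Unary([5, 7, 3]) = 111110111111101110 (18 bits)


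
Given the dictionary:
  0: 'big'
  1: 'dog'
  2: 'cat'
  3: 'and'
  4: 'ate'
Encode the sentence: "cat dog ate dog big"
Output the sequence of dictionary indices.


Look up each word in the dictionary:
  'cat' -> 2
  'dog' -> 1
  'ate' -> 4
  'dog' -> 1
  'big' -> 0

Encoded: [2, 1, 4, 1, 0]


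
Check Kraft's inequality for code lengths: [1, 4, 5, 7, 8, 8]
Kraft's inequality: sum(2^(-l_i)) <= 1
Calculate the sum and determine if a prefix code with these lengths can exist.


Sum = 2^(-1) + 2^(-4) + 2^(-5) + 2^(-7) + 2^(-8) + 2^(-8)
    = 0.5 + 0.0625 + 0.03125 + 0.0078125 + 0.00390625 + 0.00390625
    = 156/256 = 0.609375
Since 0.609375 <= 1, Kraft's inequality IS satisfied.
A prefix code with these lengths CAN exist.

Kraft sum = 0.609375. Satisfied.


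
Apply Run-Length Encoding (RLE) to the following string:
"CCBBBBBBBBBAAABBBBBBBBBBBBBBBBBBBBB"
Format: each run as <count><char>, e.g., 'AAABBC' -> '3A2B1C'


Scanning runs left to right:
  i=0: run of 'C' x 2 -> '2C'
  i=2: run of 'B' x 9 -> '9B'
  i=11: run of 'A' x 3 -> '3A'
  i=14: run of 'B' x 21 -> '21B'

RLE = 2C9B3A21B


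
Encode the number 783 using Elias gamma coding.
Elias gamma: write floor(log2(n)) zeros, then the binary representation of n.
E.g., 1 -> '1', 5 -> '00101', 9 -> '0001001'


num_bits = floor(log2(783)) + 1 = 10
leading_zeros = num_bits - 1 = 9
binary(783) = 1100001111

Elias gamma(783) = '000000000' + '1100001111' = 0000000001100001111 (19 bits)


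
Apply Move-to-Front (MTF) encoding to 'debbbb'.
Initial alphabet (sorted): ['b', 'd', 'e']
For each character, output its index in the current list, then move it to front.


MTF encoding:
'd': index 1 in ['b', 'd', 'e'] -> ['d', 'b', 'e']
'e': index 2 in ['d', 'b', 'e'] -> ['e', 'd', 'b']
'b': index 2 in ['e', 'd', 'b'] -> ['b', 'e', 'd']
'b': index 0 in ['b', 'e', 'd'] -> ['b', 'e', 'd']
'b': index 0 in ['b', 'e', 'd'] -> ['b', 'e', 'd']
'b': index 0 in ['b', 'e', 'd'] -> ['b', 'e', 'd']


Output: [1, 2, 2, 0, 0, 0]


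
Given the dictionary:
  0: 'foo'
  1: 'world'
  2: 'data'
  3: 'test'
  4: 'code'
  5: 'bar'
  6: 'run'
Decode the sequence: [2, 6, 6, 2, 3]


Look up each index in the dictionary:
  2 -> 'data'
  6 -> 'run'
  6 -> 'run'
  2 -> 'data'
  3 -> 'test'

Decoded: "data run run data test"


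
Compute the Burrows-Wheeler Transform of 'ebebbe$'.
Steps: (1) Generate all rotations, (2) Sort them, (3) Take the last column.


Rotations (sorted):
  0: $ebebbe -> last char: e
  1: bbe$ebe -> last char: e
  2: be$ebeb -> last char: b
  3: bebbe$e -> last char: e
  4: e$ebebb -> last char: b
  5: ebbe$eb -> last char: b
  6: ebebbe$ -> last char: $


BWT = eebebb$


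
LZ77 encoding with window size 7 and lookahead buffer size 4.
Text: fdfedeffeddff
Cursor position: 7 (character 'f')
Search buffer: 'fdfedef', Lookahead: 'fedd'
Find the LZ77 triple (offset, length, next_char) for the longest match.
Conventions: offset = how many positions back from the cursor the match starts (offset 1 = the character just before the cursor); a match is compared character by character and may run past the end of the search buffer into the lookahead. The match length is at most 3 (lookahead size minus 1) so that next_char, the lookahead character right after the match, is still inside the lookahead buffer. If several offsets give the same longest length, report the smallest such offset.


Try each offset into the search buffer:
  offset=1 (pos 6, char 'f'): match length 1
  offset=2 (pos 5, char 'e'): match length 0
  offset=3 (pos 4, char 'd'): match length 0
  offset=4 (pos 3, char 'e'): match length 0
  offset=5 (pos 2, char 'f'): match length 3
  offset=6 (pos 1, char 'd'): match length 0
  offset=7 (pos 0, char 'f'): match length 1
Longest match has length 3 at offset 5.
next_char = character at position 7 + 3 = 10 -> 'd'

Best match: offset=5, length=3 (matching 'fed' starting at position 2)
LZ77 triple: (5, 3, 'd')


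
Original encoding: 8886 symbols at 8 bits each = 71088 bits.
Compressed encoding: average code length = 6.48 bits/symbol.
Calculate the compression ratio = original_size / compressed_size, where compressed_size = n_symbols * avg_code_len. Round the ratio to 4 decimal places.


original_size = n_symbols * orig_bits = 8886 * 8 = 71088 bits
compressed_size = n_symbols * avg_code_len = 8886 * 6.48 = 57581.28 bits
ratio = original_size / compressed_size = 71088 / 57581.28 = 1.2346

Compression ratio = 1.2346


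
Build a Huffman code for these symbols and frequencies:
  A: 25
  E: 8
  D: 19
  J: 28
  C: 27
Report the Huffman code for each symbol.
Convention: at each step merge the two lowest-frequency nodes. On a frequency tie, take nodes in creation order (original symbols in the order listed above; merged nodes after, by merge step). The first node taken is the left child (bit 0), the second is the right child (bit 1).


Huffman tree construction:
Step 1: Merge E(8) + D(19) = 27
Step 2: Merge A(25) + C(27) = 52
Step 3: Merge (E+D)(27) + J(28) = 55
Step 4: Merge (A+C)(52) + ((E+D)+J)(55) = 107
Read each symbol's code off the tree from the root (left child = 0, right child = 1).

Codes:
  A: 00 (length 2)
  E: 100 (length 3)
  D: 101 (length 3)
  J: 11 (length 2)
  C: 01 (length 2)
Average code length: 241/107 = 2.2523 bits/symbol


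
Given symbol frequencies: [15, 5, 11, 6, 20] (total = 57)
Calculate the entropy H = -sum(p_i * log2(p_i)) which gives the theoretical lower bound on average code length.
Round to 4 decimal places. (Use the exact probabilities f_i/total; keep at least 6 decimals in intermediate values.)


Per-symbol terms -p_i * log2(p_i) with p_i = f_i/57:
  p = 15/57 = 0.263158: log2(p) = -1.925999, -p*log2(p) = 0.506842
  p = 5/57 = 0.087719: log2(p) = -3.510962, -p*log2(p) = 0.307979
  p = 11/57 = 0.192982: log2(p) = -2.373458, -p*log2(p) = 0.458036
  p = 6/57 = 0.105263: log2(p) = -3.247928, -p*log2(p) = 0.341887
  p = 20/57 = 0.350877: log2(p) = -1.510962, -p*log2(p) = 0.530162
H = 0.506842 + 0.307979 + 0.458036 + 0.341887 + 0.530162 = 2.144906

H = 2.1449 bits/symbol


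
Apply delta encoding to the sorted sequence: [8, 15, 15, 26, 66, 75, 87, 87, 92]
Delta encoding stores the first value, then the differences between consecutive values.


First value: 8
Deltas:
  15 - 8 = 7
  15 - 15 = 0
  26 - 15 = 11
  66 - 26 = 40
  75 - 66 = 9
  87 - 75 = 12
  87 - 87 = 0
  92 - 87 = 5


Delta encoded: [8, 7, 0, 11, 40, 9, 12, 0, 5]


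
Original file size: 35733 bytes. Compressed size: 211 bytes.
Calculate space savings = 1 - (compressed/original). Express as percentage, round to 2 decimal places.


ratio = compressed/original = 211/35733 = 0.005905
savings = 1 - ratio = 1 - 0.005905 = 0.994095
as a percentage: 0.994095 * 100 = 99.41%

Space savings = 1 - 211/35733 = 99.41%


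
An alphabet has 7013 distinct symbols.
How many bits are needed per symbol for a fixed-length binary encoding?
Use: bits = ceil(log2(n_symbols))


log2(7013) = 12.7758
Bracket: 2^12 = 4096 < 7013 <= 2^13 = 8192
So ceil(log2(7013)) = 13

bits = ceil(log2(7013)) = ceil(12.7758) = 13 bits


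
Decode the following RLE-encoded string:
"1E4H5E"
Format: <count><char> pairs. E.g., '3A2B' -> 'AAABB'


Expanding each <count><char> pair:
  1E -> 'E'
  4H -> 'HHHH'
  5E -> 'EEEEE'

Decoded = EHHHHEEEEE


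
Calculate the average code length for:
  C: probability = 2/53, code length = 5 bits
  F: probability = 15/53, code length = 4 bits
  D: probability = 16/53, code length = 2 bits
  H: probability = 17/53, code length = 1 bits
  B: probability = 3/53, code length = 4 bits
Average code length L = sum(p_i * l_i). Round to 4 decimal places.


Weighted contributions p_i * l_i:
  C: (2/53) * 5 = 10/53
  F: (15/53) * 4 = 60/53
  D: (16/53) * 2 = 32/53
  H: (17/53) * 1 = 17/53
  B: (3/53) * 4 = 12/53
Sum = (10 + 60 + 32 + 17 + 12)/53 = 131/53

L = 131/53 = 2.4717 bits/symbol


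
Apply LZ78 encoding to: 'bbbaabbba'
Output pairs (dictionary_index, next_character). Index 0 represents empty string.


LZ78 encoding steps:
Dictionary: {0: ''}
Step 1: w='' (idx 0), next='b' -> output (0, 'b'), add 'b' as idx 1
Step 2: w='b' (idx 1), next='b' -> output (1, 'b'), add 'bb' as idx 2
Step 3: w='' (idx 0), next='a' -> output (0, 'a'), add 'a' as idx 3
Step 4: w='a' (idx 3), next='b' -> output (3, 'b'), add 'ab' as idx 4
Step 5: w='bb' (idx 2), next='a' -> output (2, 'a'), add 'bba' as idx 5


Encoded: [(0, 'b'), (1, 'b'), (0, 'a'), (3, 'b'), (2, 'a')]


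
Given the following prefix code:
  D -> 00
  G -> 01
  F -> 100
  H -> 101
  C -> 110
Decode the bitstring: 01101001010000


Decoding step by step:
Bits 01 -> G
Bits 101 -> H
Bits 00 -> D
Bits 101 -> H
Bits 00 -> D
Bits 00 -> D


Decoded message: GHDHDD


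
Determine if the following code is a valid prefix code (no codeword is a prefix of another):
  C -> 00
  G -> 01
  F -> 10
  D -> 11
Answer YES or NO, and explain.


Checking each pair (does one codeword prefix another?):
  C='00' vs G='01': no prefix
  C='00' vs F='10': no prefix
  C='00' vs D='11': no prefix
  G='01' vs C='00': no prefix
  G='01' vs F='10': no prefix
  G='01' vs D='11': no prefix
  F='10' vs C='00': no prefix
  F='10' vs G='01': no prefix
  F='10' vs D='11': no prefix
  D='11' vs C='00': no prefix
  D='11' vs G='01': no prefix
  D='11' vs F='10': no prefix
No violation found over all pairs.

YES -- this is a valid prefix code. No codeword is a prefix of any other codeword.


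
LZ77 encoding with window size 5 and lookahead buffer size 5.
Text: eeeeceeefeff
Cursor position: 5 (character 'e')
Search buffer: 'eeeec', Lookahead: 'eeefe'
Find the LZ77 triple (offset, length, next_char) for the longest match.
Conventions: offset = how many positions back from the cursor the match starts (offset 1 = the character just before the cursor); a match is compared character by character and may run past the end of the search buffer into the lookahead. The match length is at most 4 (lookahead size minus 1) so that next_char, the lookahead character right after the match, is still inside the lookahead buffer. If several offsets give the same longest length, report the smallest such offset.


Try each offset into the search buffer:
  offset=1 (pos 4, char 'c'): match length 0
  offset=2 (pos 3, char 'e'): match length 1
  offset=3 (pos 2, char 'e'): match length 2
  offset=4 (pos 1, char 'e'): match length 3
  offset=5 (pos 0, char 'e'): match length 3
Longest match has length 3, found at offsets 4, 5; take the smallest, offset 4.
next_char = character at position 5 + 3 = 8 -> 'f'

Best match: offset=4, length=3 (matching 'eee' starting at position 1)
LZ77 triple: (4, 3, 'f')


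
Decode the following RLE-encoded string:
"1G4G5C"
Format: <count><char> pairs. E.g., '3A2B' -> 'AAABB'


Expanding each <count><char> pair:
  1G -> 'G'
  4G -> 'GGGG'
  5C -> 'CCCCC'

Decoded = GGGGGCCCCC


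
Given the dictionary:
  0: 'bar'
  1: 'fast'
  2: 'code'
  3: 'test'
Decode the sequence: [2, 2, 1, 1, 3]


Look up each index in the dictionary:
  2 -> 'code'
  2 -> 'code'
  1 -> 'fast'
  1 -> 'fast'
  3 -> 'test'

Decoded: "code code fast fast test"


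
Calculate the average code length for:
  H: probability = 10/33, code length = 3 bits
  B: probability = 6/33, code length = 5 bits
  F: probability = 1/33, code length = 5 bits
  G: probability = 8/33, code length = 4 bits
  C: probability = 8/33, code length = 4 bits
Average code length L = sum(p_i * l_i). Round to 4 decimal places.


Weighted contributions p_i * l_i:
  H: (10/33) * 3 = 30/33
  B: (6/33) * 5 = 30/33
  F: (1/33) * 5 = 5/33
  G: (8/33) * 4 = 32/33
  C: (8/33) * 4 = 32/33
Sum = (30 + 30 + 5 + 32 + 32)/33 = 129/33

L = 129/33 = 3.9091 bits/symbol
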